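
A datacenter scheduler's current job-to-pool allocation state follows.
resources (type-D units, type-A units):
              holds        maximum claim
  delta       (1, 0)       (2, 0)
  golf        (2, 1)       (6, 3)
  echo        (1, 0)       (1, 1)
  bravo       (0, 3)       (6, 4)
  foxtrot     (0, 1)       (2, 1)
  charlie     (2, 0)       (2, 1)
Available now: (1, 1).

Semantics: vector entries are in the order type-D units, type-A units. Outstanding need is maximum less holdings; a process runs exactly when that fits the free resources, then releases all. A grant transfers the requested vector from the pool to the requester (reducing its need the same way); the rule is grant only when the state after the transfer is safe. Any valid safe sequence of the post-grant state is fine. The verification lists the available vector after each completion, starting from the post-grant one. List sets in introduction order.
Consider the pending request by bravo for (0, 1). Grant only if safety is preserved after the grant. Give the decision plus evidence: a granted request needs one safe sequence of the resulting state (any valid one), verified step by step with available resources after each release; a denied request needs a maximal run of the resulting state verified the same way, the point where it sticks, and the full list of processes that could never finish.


DENY: after the grant no complete ordering would exist.
Key observation: after delta, foxtrot, charlie, echo the pool peaks at (5, 1), and each blocked process is short somewhere: golf on type-A units; bravo on type-D units.
After a pretend grant, a maximal execution: delta, foxtrot, charlie, echo — then nothing else fits. Step-by-step check:
  pool = (1, 0)
  delta: need (1, 0) fits (1, 0); releases (1, 0), pool now (2, 0)
  foxtrot: need (2, 0) fits (2, 0); releases (0, 1), pool now (2, 1)
  charlie: need (0, 1) fits (2, 1); releases (2, 0), pool now (4, 1)
  echo: need (0, 1) fits (4, 1); releases (1, 0), pool now (5, 1)
  golf cannot run: need (4, 2) vs free (5, 1) (insufficient type-A units)
  bravo cannot run: need (6, 0) vs free (5, 1) (insufficient type-D units)
Had the request been granted, golf and bravo could never finish.


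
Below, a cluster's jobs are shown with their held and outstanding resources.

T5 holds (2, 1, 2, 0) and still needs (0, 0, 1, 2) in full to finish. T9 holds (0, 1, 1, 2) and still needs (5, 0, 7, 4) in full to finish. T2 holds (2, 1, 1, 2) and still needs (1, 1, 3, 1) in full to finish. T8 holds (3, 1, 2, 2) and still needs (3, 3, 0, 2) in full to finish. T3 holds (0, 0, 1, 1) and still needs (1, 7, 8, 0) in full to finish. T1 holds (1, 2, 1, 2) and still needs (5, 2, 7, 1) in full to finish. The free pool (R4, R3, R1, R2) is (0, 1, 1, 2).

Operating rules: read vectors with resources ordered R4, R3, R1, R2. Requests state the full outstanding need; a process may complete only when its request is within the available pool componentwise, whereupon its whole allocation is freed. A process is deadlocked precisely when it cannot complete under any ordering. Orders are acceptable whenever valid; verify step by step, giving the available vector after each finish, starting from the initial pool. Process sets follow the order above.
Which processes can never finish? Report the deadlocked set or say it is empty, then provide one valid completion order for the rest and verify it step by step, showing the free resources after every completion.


Deadlocked: T9, T3 and T1.
Key observation: no order helps: past T5, T2, T8, the free pool tops out at (7, 4, 6, 6), below what each blocked process needs in R1.
A valid finishing order for the others: T5, T2, T8. Verifying each step:
  pool = (0, 1, 1, 2)
  run T5 (needs (0, 0, 1, 2), free (0, 1, 1, 2)); after release of (2, 1, 2, 0) the pool is (2, 2, 3, 2)
  run T2 (needs (1, 1, 3, 1), free (2, 2, 3, 2)); after release of (2, 1, 1, 2) the pool is (4, 3, 4, 4)
  run T8 (needs (3, 3, 0, 2), free (4, 3, 4, 4)); after release of (3, 1, 2, 2) the pool is (7, 4, 6, 6)
The stuck group stays short no matter what:
  blocked: T9 wants (5, 0, 7, 4), pool (7, 4, 6, 6) — not enough R1
  blocked: T3 wants (1, 7, 8, 0), pool (7, 4, 6, 6) — not enough R3 and R1
  blocked: T1 wants (5, 2, 7, 1), pool (7, 4, 6, 6) — not enough R1


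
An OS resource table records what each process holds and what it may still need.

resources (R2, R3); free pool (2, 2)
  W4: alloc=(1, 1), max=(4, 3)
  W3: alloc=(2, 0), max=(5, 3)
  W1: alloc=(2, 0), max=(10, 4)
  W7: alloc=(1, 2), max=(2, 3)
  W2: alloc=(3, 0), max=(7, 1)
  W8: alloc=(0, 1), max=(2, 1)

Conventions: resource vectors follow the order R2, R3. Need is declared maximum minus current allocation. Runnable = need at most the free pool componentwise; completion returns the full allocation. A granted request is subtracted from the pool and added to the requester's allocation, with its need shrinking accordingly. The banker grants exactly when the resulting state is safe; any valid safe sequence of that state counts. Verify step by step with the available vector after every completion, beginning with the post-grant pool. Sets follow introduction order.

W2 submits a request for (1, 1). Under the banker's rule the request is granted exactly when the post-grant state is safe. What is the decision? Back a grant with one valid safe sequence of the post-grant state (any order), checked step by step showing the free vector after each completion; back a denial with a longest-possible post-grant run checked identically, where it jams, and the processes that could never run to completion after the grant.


DENY — the pretend-granted state is unsafe.
Key observation: the wall is R2: completing W7, W8 brings the pool only to (2, 4), and all the rest need more.
Pretend the grant happened; the run W7, W8 goes as far as possible. Step-by-step check:
  pool = (1, 1)
  W7 needs (1, 1) <= (1, 1) -> finishes; pool += (1, 2) = (2, 3)
  W8 needs (2, 0) <= (2, 3) -> finishes; pool += (0, 1) = (2, 4)
  blocked: W4 wants (3, 2), pool (2, 4) — not enough R2
  blocked: W3 wants (3, 3), pool (2, 4) — not enough R2
  blocked: W1 wants (8, 4), pool (2, 4) — not enough R2
  blocked: W2 wants (3, 0), pool (2, 4) — not enough R2
Post-grant, the permanently blocked set is W4, W3, W1 and W2.


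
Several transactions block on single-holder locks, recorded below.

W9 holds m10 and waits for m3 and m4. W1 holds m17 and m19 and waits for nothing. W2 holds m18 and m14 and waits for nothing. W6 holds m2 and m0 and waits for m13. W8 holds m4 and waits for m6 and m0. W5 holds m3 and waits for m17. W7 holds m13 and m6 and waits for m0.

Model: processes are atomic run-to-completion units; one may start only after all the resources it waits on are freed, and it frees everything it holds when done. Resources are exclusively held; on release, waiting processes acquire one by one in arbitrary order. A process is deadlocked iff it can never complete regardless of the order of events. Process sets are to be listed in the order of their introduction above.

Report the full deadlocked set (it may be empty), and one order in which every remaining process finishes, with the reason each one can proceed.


Deadlocked: W9, W6, W8 and W7.
Key observation: the wait chain closes on itself along W6 -> W7 -> W6; W9 and W8 wait into the deadlock from upstream.
One completion order for the rest: W1, W2, W5.
Verifying each step:
  W1: no waits; runs immediately, freeing m17 and m19
  W2: no waits; runs immediately, freeing m18 and m14
  W5 waits on m17 — all released -> runs and releases m3


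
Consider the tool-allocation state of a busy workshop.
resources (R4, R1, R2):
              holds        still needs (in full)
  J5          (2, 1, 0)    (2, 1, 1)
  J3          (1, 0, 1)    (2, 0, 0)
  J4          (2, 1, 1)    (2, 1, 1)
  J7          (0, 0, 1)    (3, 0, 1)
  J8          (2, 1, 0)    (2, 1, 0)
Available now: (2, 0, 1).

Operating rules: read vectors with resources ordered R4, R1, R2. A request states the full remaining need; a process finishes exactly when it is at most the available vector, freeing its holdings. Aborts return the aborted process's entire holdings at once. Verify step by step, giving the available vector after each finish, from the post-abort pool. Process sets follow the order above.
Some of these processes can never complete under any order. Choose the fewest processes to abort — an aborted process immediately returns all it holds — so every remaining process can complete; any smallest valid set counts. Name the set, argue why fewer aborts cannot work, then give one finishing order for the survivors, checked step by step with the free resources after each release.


Abort J8.
Key observation: J5 was stuck for good until J8 gave back (2, 1, 0); in the order shown it finishes at step 1.
Why nothing smaller works: aborting no one leaves the state deadlocked as given.
Survivors finish in the order: J5, J4, J7, J3. Verifying each step (pool after the aborts first):
  pool = (4, 1, 1)
  run J5 (needs (2, 1, 1), free (4, 1, 1)); after release of (2, 1, 0) the pool is (6, 2, 1)
  run J4 (needs (2, 1, 1), free (6, 2, 1)); after release of (2, 1, 1) the pool is (8, 3, 2)
  run J7 (needs (3, 0, 1), free (8, 3, 2)); after release of (0, 0, 1) the pool is (8, 3, 3)
  run J3 (needs (2, 0, 0), free (8, 3, 3)); after release of (1, 0, 1) the pool is (9, 3, 4)


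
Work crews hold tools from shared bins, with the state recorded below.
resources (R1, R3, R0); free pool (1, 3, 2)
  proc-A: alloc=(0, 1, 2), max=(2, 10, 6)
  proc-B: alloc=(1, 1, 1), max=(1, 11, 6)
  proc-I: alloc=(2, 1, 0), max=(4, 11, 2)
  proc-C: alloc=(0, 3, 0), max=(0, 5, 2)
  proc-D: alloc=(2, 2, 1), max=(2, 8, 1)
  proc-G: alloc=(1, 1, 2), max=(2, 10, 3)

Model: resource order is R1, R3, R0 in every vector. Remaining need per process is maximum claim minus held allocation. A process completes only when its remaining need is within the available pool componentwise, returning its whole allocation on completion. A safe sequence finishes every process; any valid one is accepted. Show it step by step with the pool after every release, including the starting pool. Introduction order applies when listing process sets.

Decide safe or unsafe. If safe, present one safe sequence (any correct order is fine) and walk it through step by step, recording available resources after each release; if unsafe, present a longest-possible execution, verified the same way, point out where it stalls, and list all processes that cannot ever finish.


The state is UNSAFE.
Key observation: R3 is the bottleneck — with proc-C, proc-D done the pool holds (3, 8, 3), short of every remaining need.
Going as far as possible: proc-C, proc-D; after that, nothing fits. Walking it through:
  pool = (1, 3, 2)
  proc-C needs (0, 2, 2) <= (1, 3, 2) -> finishes; pool += (0, 3, 0) = (1, 6, 2)
  proc-D needs (0, 6, 0) <= (1, 6, 2) -> finishes; pool += (2, 2, 1) = (3, 8, 3)
  proc-A still needs (2, 9, 4) but only (3, 8, 3) is free — short on R3 and R0
  proc-B still needs (0, 10, 5) but only (3, 8, 3) is free — short on R3 and R0
  proc-I still needs (2, 10, 2) but only (3, 8, 3) is free — short on R3
  proc-G still needs (1, 9, 1) but only (3, 8, 3) is free — short on R3
Never able to finish: proc-A, proc-B, proc-I and proc-G.


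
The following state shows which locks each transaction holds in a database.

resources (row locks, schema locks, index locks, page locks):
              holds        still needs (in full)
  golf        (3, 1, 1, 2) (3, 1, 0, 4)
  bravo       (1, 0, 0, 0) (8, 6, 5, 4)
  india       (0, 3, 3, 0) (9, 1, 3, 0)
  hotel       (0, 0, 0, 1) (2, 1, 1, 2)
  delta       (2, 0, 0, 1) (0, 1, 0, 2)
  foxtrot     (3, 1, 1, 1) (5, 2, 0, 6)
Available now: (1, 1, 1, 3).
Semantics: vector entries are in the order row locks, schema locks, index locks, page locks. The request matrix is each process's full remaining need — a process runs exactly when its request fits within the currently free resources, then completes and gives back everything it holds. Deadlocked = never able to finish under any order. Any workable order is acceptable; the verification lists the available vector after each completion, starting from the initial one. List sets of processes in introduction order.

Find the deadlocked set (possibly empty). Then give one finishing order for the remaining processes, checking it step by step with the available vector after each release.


No process is deadlocked.
Key observation: there is always a runnable process — delta first — so the state unwinds completely.
A valid finishing order for the others: delta, golf, foxtrot, hotel, india, bravo. Walking it through:
  pool = (1, 1, 1, 3)
  delta: need (0, 1, 0, 2) fits (1, 1, 1, 3); releases (2, 0, 0, 1), pool now (3, 1, 1, 4)
  golf: need (3, 1, 0, 4) fits (3, 1, 1, 4); releases (3, 1, 1, 2), pool now (6, 2, 2, 6)
  foxtrot: need (5, 2, 0, 6) fits (6, 2, 2, 6); releases (3, 1, 1, 1), pool now (9, 3, 3, 7)
  hotel: need (2, 1, 1, 2) fits (9, 3, 3, 7); releases (0, 0, 0, 1), pool now (9, 3, 3, 8)
  india: need (9, 1, 3, 0) fits (9, 3, 3, 8); releases (0, 3, 3, 0), pool now (9, 6, 6, 8)
  bravo: need (8, 6, 5, 4) fits (9, 6, 6, 8); releases (1, 0, 0, 0), pool now (10, 6, 6, 8)


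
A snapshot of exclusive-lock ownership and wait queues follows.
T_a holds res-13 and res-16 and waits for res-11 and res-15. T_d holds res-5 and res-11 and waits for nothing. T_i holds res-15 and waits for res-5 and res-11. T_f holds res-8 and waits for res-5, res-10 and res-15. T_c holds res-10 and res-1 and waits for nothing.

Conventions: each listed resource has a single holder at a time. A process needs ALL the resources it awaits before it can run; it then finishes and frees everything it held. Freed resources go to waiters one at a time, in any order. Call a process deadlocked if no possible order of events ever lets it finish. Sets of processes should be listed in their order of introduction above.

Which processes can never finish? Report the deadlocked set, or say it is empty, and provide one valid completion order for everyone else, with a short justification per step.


The deadlocked set is empty.
Key observation: there is no circular wait here — follow any chain and it reaches a process that is free to run now.
One completion order for the rest: T_d, T_c, T_i, T_a, T_f.
Step-by-step check:
  T_d waits on nothing -> runs at once and releases res-5 and res-11
  T_c waits on nothing -> runs at once and releases res-10 and res-1
  T_i: everything it awaited (res-5 and res-11) is free; runs, freeing res-15
  T_a: everything it awaited (res-11 and res-15) is free; runs, freeing res-13 and res-16
  T_f: everything it awaited (res-5, res-10 and res-15) is free; runs, freeing res-8


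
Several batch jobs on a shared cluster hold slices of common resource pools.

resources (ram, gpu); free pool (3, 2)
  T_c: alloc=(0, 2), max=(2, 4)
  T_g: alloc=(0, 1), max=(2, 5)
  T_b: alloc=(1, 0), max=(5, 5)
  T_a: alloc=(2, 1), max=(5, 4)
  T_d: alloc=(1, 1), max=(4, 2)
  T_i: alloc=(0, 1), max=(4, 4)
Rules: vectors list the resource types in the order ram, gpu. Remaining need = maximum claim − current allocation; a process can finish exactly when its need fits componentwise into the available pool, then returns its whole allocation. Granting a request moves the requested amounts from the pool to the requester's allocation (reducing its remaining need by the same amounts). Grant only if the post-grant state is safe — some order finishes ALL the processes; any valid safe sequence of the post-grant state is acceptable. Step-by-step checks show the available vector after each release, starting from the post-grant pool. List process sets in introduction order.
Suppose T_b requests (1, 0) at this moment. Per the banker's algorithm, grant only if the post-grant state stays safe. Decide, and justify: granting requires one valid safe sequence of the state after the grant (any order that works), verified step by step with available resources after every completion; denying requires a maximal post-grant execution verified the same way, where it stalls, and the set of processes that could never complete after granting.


DENY — the pretend-granted state is unsafe.
Key observation: even finishing T_c, T_g leaves just (2, 5) free — too little ram for any of the remaining processes.
After a pretend grant, a maximal execution: T_c, T_g — then nothing else fits. Verifying each step:
  pool = (2, 2)
  T_c needs (2, 2) <= (2, 2) -> finishes; pool += (0, 2) = (2, 4)
  T_g needs (2, 4) <= (2, 4) -> finishes; pool += (0, 1) = (2, 5)
  T_b cannot run: need (3, 5) vs free (2, 5) (insufficient ram)
  T_a cannot run: need (3, 3) vs free (2, 5) (insufficient ram)
  T_d cannot run: need (3, 1) vs free (2, 5) (insufficient ram)
  T_i cannot run: need (4, 3) vs free (2, 5) (insufficient ram)
Processes that could never finish after the grant: T_b, T_a, T_d and T_i.


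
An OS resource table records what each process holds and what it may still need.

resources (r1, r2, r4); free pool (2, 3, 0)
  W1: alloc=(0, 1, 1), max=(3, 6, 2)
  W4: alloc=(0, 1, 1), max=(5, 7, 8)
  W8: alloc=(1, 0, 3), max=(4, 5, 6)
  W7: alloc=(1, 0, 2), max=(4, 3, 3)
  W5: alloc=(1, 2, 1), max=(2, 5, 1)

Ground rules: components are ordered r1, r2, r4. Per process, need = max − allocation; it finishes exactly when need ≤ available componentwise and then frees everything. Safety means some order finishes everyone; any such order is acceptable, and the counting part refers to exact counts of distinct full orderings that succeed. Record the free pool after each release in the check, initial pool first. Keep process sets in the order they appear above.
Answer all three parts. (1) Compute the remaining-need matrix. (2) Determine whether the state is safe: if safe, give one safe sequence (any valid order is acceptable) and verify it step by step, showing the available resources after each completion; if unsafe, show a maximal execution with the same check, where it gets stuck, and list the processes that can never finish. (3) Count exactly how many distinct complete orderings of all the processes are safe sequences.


(1) Remaining need (order r1, r2, r4):
  W1: (3, 5, 1)
  W4: (5, 6, 7)
  W8: (3, 5, 3)
  W7: (3, 3, 1)
  W5: (1, 3, 0)
(2) The state is SAFE; one workable sequence: W5, W7, W1, W8, W4.
Key observation: W5 is the earliest step where a requested resource binds exactly: need (1, 3, 0), pool (2, 3, 0) at its turn.
Walking it through:
  pool = (2, 3, 0)
  run W5 (needs (1, 3, 0), free (2, 3, 0)); after release of (1, 2, 1) the pool is (3, 5, 1)
  run W7 (needs (3, 3, 1), free (3, 5, 1)); after release of (1, 0, 2) the pool is (4, 5, 3)
  run W1 (needs (3, 5, 1), free (4, 5, 3)); after release of (0, 1, 1) the pool is (4, 6, 4)
  run W8 (needs (3, 5, 3), free (4, 6, 4)); after release of (1, 0, 3) the pool is (5, 6, 7)
  run W4 (needs (5, 6, 7), free (5, 6, 7)); after release of (0, 1, 1) the pool is (5, 7, 8)
(3) The exact count: 3 of the possible complete orderings are safe sequences.


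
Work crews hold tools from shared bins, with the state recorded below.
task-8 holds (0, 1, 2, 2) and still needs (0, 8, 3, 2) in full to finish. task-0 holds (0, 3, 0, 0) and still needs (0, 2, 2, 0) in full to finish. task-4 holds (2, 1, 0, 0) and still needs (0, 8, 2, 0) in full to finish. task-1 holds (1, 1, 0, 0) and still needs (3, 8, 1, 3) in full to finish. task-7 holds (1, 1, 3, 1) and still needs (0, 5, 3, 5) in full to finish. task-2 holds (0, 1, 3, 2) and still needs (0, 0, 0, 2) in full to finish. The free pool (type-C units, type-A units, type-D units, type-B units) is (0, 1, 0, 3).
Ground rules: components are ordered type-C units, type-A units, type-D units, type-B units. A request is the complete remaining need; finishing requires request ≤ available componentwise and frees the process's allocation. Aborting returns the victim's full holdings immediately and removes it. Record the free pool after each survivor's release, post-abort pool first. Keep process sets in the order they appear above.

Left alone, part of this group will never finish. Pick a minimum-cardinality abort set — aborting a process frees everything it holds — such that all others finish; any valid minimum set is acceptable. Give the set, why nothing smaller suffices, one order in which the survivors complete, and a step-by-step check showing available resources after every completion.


The answer: abort task-8 and task-1.
Key observation: the deadlocked task-4 becomes finishable only because task-8 and task-1 released (1, 2, 2, 2); it completes at step 4 below.
Why nothing smaller works — every single abort fails: task-8 alone leaves task-4 blocked (short on type-A units); task-0 alone leaves task-8 blocked (short on type-A units); task-4 alone leaves task-8 blocked (short on type-A units); task-1 alone leaves task-8 blocked (short on type-A units); task-7 alone leaves task-8 blocked (short on type-A units); task-2 alone leaves task-8 blocked (short on type-A units).
The survivors complete as task-2, task-0, task-7, task-4. Walking it through (starting from the post-abort pool):
  pool = (1, 3, 2, 5)
  run task-2 (needs (0, 0, 0, 2), free (1, 3, 2, 5)); after release of (0, 1, 3, 2) the pool is (1, 4, 5, 7)
  run task-0 (needs (0, 2, 2, 0), free (1, 4, 5, 7)); after release of (0, 3, 0, 0) the pool is (1, 7, 5, 7)
  run task-7 (needs (0, 5, 3, 5), free (1, 7, 5, 7)); after release of (1, 1, 3, 1) the pool is (2, 8, 8, 8)
  run task-4 (needs (0, 8, 2, 0), free (2, 8, 8, 8)); after release of (2, 1, 0, 0) the pool is (4, 9, 8, 8)


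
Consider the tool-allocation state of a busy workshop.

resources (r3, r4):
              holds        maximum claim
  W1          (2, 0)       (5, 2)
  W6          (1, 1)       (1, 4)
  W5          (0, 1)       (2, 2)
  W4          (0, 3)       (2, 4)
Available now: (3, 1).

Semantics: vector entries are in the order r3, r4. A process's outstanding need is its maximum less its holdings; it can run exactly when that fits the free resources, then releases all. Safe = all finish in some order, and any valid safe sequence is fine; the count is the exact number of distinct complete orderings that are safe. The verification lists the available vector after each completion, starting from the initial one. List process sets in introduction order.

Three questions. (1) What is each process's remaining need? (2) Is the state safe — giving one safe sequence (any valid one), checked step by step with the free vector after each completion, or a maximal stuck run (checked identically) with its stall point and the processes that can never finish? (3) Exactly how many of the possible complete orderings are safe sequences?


(1) Remaining need (order r3, r4):
  W1: (3, 2)
  W6: (0, 3)
  W5: (2, 1)
  W4: (2, 1)
(2) SAFE. One safe sequence: W4, W5, W1, W6.
Key observation: the first exact fit in this order is W4 — it needs (2, 1) with (3, 1) free, meeting a requested resource to the last unit.
Check, step by step:
  pool = (3, 1)
  W4: need (2, 1) fits (3, 1); releases (0, 3), pool now (3, 4)
  W5: need (2, 1) fits (3, 4); releases (0, 1), pool now (3, 5)
  W1: need (3, 2) fits (3, 5); releases (2, 0), pool now (5, 5)
  W6: need (0, 3) fits (5, 5); releases (1, 1), pool now (6, 6)
(3) The exact count: 9 of the possible complete orderings are safe sequences.


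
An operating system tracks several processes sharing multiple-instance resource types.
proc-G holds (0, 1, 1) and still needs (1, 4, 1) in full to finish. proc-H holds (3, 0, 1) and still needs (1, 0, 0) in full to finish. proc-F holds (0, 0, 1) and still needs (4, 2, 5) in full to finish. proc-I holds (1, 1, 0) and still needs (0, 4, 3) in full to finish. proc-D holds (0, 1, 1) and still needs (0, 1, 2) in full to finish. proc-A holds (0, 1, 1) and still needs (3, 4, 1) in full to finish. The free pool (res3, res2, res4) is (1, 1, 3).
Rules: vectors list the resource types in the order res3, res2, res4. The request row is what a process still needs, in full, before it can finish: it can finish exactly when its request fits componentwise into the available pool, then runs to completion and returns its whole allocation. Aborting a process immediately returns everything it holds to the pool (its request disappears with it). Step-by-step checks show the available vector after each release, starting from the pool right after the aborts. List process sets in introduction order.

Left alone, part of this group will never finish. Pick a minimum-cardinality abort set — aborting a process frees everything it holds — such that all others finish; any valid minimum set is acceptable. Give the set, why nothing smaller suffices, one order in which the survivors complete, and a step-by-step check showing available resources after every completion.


The answer: abort proc-G and proc-A.
Key observation: no ordering could ever have run proc-I before the abort of proc-G and proc-A; with (0, 2, 2) back in the pool it fits at step 3.
Minimality, checking each single-abort alternative: proc-G alone leaves proc-I blocked (short on res2); proc-H alone leaves proc-G blocked (short on res2); proc-F alone leaves proc-G blocked (short on res2); proc-I alone leaves proc-G blocked (short on res2); proc-D alone leaves proc-G blocked (short on res2); proc-A alone leaves proc-G blocked (short on res2).
One survivor order: proc-H, proc-D, proc-I, proc-F. Step-by-step check (post-abort pool first):
  pool = (1, 3, 5)
  proc-H: need (1, 0, 0) fits (1, 3, 5); releases (3, 0, 1), pool now (4, 3, 6)
  proc-D: need (0, 1, 2) fits (4, 3, 6); releases (0, 1, 1), pool now (4, 4, 7)
  proc-I: need (0, 4, 3) fits (4, 4, 7); releases (1, 1, 0), pool now (5, 5, 7)
  proc-F: need (4, 2, 5) fits (5, 5, 7); releases (0, 0, 1), pool now (5, 5, 8)


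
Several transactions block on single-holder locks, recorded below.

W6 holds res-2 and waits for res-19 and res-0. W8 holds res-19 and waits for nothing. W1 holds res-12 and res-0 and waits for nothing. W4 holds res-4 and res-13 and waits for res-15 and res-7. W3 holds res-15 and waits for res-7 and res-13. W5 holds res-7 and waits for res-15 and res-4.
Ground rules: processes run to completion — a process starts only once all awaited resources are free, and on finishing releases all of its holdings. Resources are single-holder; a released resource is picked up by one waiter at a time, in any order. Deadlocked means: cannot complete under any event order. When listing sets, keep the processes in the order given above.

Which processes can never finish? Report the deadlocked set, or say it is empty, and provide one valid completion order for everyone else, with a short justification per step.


The deadlocked set is W4, W3 and W5.
Key observation: nobody on the ring W4 -> W3 -> W4 can start until another member finishes, which never happens; W5 is caught in further circular waits.
A valid finishing order for the others: W8, W1, W6.
Verifying each step:
  run W8 (it waits on nothing); releases res-19
  run W1 (it waits on nothing); releases res-12 and res-0
  run W6 (all its waits — res-19 and res-0 — are resolved); releases res-2


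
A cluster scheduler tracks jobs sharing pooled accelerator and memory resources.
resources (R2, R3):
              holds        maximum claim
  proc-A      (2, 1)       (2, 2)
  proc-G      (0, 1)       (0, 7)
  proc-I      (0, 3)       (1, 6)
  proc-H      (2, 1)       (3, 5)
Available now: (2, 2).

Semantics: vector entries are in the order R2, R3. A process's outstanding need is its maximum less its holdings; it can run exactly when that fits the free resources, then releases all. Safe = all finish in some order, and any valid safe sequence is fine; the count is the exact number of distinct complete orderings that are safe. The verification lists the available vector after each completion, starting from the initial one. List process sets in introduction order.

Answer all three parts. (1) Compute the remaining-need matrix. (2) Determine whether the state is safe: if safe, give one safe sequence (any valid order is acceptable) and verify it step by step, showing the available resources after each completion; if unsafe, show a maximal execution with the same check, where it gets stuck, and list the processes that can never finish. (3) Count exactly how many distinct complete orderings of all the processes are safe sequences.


(1) Remaining need (order R2, R3):
  proc-A: (0, 1)
  proc-G: (0, 6)
  proc-I: (1, 3)
  proc-H: (1, 4)
(2) SAFE. One safe sequence: proc-A, proc-I, proc-G, proc-H.
Key observation: proc-I is the earliest step where a requested resource binds exactly: need (1, 3), pool (4, 3) at its turn.
Verifying each step:
  pool = (2, 2)
  proc-A needs (0, 1) <= (2, 2) -> finishes; pool += (2, 1) = (4, 3)
  proc-I needs (1, 3) <= (4, 3) -> finishes; pool += (0, 3) = (4, 6)
  proc-G needs (0, 6) <= (4, 6) -> finishes; pool += (0, 1) = (4, 7)
  proc-H needs (1, 4) <= (4, 7) -> finishes; pool += (2, 1) = (6, 8)
(3) Precisely 2 of the possible complete orderings are safe sequences.


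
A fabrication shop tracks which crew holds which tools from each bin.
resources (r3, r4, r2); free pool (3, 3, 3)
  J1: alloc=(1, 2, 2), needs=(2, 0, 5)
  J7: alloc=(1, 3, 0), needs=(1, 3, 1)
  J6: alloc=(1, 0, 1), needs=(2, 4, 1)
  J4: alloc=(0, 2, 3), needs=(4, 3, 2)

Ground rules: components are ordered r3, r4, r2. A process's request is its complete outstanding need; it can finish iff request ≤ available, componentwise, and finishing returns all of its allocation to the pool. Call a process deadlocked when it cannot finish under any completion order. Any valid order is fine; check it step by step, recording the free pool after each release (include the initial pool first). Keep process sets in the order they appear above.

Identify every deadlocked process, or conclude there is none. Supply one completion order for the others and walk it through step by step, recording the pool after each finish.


No process is deadlocked.
Key observation: there is always a runnable process — J7 first — so the state unwinds completely.
The rest can finish in the order J7, J4, J6, J1. Walking it through:
  pool = (3, 3, 3)
  J7: need (1, 3, 1) fits (3, 3, 3); releases (1, 3, 0), pool now (4, 6, 3)
  J4: need (4, 3, 2) fits (4, 6, 3); releases (0, 2, 3), pool now (4, 8, 6)
  J6: need (2, 4, 1) fits (4, 8, 6); releases (1, 0, 1), pool now (5, 8, 7)
  J1: need (2, 0, 5) fits (5, 8, 7); releases (1, 2, 2), pool now (6, 10, 9)


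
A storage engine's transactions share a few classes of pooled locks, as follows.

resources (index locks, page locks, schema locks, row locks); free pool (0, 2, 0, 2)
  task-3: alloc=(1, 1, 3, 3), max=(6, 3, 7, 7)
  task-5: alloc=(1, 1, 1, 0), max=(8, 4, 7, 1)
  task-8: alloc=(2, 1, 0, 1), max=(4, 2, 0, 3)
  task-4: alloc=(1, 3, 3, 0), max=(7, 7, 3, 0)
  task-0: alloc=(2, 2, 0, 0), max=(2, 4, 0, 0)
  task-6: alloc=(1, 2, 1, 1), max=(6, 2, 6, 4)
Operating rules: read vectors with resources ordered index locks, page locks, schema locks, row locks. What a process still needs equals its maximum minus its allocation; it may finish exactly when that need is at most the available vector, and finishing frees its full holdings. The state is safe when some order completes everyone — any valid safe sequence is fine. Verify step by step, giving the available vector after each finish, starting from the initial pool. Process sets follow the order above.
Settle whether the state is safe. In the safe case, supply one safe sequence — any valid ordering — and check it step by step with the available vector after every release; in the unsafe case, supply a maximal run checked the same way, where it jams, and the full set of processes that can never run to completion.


The state is UNSAFE.
Key observation: after task-0, task-8 complete, (4, 5, 0, 3) is the best the pool ever gets, yet each leftover process wants more index locks.
The run task-0, task-8 cannot be extended any further. Check, step by step:
  pool = (0, 2, 0, 2)
  run task-0 (needs (0, 2, 0, 0), free (0, 2, 0, 2)); after release of (2, 2, 0, 0) the pool is (2, 4, 0, 2)
  run task-8 (needs (2, 1, 0, 2), free (2, 4, 0, 2)); after release of (2, 1, 0, 1) the pool is (4, 5, 0, 3)
  task-3 cannot run: need (5, 2, 4, 4) vs free (4, 5, 0, 3) (insufficient index locks, schema locks and row locks)
  task-5 cannot run: need (7, 3, 6, 1) vs free (4, 5, 0, 3) (insufficient index locks and schema locks)
  task-4 cannot run: need (6, 4, 0, 0) vs free (4, 5, 0, 3) (insufficient index locks)
  task-6 cannot run: need (5, 0, 5, 3) vs free (4, 5, 0, 3) (insufficient index locks and schema locks)
Never able to finish: task-3, task-5, task-4 and task-6.


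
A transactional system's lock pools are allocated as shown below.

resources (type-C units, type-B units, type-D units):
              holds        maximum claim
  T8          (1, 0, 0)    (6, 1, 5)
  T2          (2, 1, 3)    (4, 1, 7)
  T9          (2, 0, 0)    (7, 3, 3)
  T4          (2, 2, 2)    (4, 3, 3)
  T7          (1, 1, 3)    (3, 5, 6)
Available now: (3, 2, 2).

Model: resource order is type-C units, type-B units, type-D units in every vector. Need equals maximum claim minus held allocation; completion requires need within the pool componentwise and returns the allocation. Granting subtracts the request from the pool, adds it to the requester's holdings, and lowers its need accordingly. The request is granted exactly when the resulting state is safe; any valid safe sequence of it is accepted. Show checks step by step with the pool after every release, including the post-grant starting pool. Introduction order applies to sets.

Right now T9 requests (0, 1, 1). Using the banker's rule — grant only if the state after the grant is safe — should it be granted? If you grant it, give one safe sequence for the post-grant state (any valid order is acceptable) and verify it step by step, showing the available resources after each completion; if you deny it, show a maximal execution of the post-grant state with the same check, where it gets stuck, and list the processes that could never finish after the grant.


GRANT: granting preserves safety; a valid post-grant sequence is T4, T9, T2, T7, T8.
Key observation: the transfer keeps a workable pool ((3, 1, 1)); T4 starts the safe sequence.
Check on the post-grant state, step by step:
  pool = (3, 1, 1)
  T4 needs (2, 1, 1) <= (3, 1, 1) -> finishes; pool += (2, 2, 2) = (5, 3, 3)
  T9 needs (5, 2, 2) <= (5, 3, 3) -> finishes; pool += (2, 1, 1) = (7, 4, 4)
  T2 needs (2, 0, 4) <= (7, 4, 4) -> finishes; pool += (2, 1, 3) = (9, 5, 7)
  T7 needs (2, 4, 3) <= (9, 5, 7) -> finishes; pool += (1, 1, 3) = (10, 6, 10)
  T8 needs (5, 1, 5) <= (10, 6, 10) -> finishes; pool += (1, 0, 0) = (11, 6, 10)


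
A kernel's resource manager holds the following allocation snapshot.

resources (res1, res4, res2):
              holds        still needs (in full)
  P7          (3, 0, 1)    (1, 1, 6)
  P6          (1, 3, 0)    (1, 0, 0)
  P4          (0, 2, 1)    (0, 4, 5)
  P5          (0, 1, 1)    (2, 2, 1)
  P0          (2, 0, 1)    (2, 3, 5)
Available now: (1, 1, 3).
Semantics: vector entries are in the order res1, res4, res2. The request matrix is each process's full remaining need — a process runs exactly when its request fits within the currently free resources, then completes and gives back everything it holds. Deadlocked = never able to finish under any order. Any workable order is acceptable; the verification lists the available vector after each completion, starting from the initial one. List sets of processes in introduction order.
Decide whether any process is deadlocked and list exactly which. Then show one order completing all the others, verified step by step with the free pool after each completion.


Deadlocked: P7, P4 and P0.
Key observation: once P6, P5 finish, the pool peaks at (2, 5, 4) — and every remaining process still needs more res2 than that.
The rest can finish in the order P6, P5. Step-by-step check:
  pool = (1, 1, 3)
  run P6 (needs (1, 0, 0), free (1, 1, 3)); after release of (1, 3, 0) the pool is (2, 4, 3)
  run P5 (needs (2, 2, 1), free (2, 4, 3)); after release of (0, 1, 1) the pool is (2, 5, 4)
The blocked processes can never fit:
  blocked: P7 wants (1, 1, 6), pool (2, 5, 4) — not enough res2
  blocked: P4 wants (0, 4, 5), pool (2, 5, 4) — not enough res2
  blocked: P0 wants (2, 3, 5), pool (2, 5, 4) — not enough res2


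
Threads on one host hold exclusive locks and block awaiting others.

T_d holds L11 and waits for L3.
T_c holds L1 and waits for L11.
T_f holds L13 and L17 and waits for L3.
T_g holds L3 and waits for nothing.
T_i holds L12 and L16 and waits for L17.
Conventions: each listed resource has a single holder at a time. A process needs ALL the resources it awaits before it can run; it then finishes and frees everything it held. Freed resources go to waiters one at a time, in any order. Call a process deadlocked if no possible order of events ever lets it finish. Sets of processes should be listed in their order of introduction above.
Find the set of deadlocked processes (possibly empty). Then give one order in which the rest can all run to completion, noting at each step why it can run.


Nothing here is deadlocked.
Key observation: although several processes wait, no cycle exists — each chain bottoms out at a free runner.
A valid finishing order for the others: T_g, T_d, T_f, T_c, T_i.
Verifying each step:
  T_g waits on nothing -> runs at once and releases L3
  T_d: everything it awaited (L3) is free; runs, freeing L11
  T_f: everything it awaited (L3) is free; runs, freeing L13 and L17
  T_c: everything it awaited (L11) is free; runs, freeing L1
  T_i: everything it awaited (L17) is free; runs, freeing L12 and L16


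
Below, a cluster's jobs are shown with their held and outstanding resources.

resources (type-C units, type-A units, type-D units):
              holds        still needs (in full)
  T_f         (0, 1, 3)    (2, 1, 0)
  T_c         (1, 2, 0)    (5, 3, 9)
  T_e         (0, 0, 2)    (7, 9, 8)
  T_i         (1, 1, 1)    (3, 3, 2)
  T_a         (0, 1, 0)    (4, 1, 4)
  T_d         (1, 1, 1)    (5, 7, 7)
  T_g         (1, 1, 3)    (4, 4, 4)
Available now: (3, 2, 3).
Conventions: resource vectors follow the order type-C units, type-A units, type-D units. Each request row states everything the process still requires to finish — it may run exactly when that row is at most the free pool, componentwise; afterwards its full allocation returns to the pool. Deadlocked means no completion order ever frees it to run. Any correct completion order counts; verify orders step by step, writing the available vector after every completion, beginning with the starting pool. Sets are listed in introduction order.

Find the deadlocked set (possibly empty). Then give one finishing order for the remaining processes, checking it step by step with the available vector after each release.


No process is deadlocked.
Key observation: beginning at T_f, releases accumulate fast enough that every process eventually fits.
The rest can finish in the order T_f, T_i, T_a, T_g, T_c, T_d, T_e. Step-by-step check:
  pool = (3, 2, 3)
  T_f: need (2, 1, 0) fits (3, 2, 3); releases (0, 1, 3), pool now (3, 3, 6)
  T_i: need (3, 3, 2) fits (3, 3, 6); releases (1, 1, 1), pool now (4, 4, 7)
  T_a: need (4, 1, 4) fits (4, 4, 7); releases (0, 1, 0), pool now (4, 5, 7)
  T_g: need (4, 4, 4) fits (4, 5, 7); releases (1, 1, 3), pool now (5, 6, 10)
  T_c: need (5, 3, 9) fits (5, 6, 10); releases (1, 2, 0), pool now (6, 8, 10)
  T_d: need (5, 7, 7) fits (6, 8, 10); releases (1, 1, 1), pool now (7, 9, 11)
  T_e: need (7, 9, 8) fits (7, 9, 11); releases (0, 0, 2), pool now (7, 9, 13)


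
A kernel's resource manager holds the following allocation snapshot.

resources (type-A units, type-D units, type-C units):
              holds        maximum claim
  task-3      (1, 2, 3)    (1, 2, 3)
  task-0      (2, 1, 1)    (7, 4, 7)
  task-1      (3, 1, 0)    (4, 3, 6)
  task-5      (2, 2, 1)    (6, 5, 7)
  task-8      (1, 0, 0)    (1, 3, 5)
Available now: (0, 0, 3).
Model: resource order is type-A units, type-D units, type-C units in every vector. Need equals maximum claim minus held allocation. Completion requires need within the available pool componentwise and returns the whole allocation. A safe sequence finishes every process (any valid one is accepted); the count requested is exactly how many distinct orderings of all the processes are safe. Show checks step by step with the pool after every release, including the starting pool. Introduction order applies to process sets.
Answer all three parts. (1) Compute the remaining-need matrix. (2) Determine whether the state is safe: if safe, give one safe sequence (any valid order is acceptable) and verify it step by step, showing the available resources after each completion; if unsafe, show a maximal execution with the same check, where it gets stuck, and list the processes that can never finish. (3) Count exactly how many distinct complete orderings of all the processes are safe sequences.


(1) Need matrix, components ordered type-A units, type-D units, type-C units:
  task-3: (0, 0, 0)
  task-0: (5, 3, 6)
  task-1: (1, 2, 6)
  task-5: (4, 3, 6)
  task-8: (0, 3, 5)
(2) SAFE — a valid safe sequence is task-3, task-1, task-5, task-0, task-8.
Key observation: task-1 marks the first exact bind of the order: its need (1, 2, 6) fits the free (1, 2, 6) with zero slack on a requested resource.
Step-by-step check:
  pool = (0, 0, 3)
  task-3 needs (0, 0, 0) <= (0, 0, 3) -> finishes; pool += (1, 2, 3) = (1, 2, 6)
  task-1 needs (1, 2, 6) <= (1, 2, 6) -> finishes; pool += (3, 1, 0) = (4, 3, 6)
  task-5 needs (4, 3, 6) <= (4, 3, 6) -> finishes; pool += (2, 2, 1) = (6, 5, 7)
  task-0 needs (5, 3, 6) <= (6, 5, 7) -> finishes; pool += (2, 1, 1) = (8, 6, 8)
  task-8 needs (0, 3, 5) <= (8, 6, 8) -> finishes; pool += (1, 0, 0) = (9, 6, 8)
(3) The exact count: 4 of the possible complete orderings are safe sequences.
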